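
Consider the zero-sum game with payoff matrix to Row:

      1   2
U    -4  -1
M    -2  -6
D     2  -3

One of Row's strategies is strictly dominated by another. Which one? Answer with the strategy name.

M

D gives a strictly higher payoff than M against every column: 2 > -2, -3 > -6.
So M is strictly dominated and Row never plays it.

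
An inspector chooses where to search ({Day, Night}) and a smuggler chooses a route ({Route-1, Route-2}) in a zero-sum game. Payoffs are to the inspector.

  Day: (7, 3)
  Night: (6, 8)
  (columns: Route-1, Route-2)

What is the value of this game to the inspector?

19/3

Row minima: Day → 3, Night → 6; maximin = 6.
Column maxima: Route-1 → 7, Route-2 → 8; minimax = 7.
6 ≠ 7, so there is no saddle point; optimal play is mixed.
Let the inspector play Day with probability p. Expected payoff against Route-1: 7p + 6(1−p) = p + 6; against Route-2: 3p + 8(1−p) = −5p + 8.
Setting these equal: p + 6 = −5p + 8 ⇒ 6p = 2 ⇒ p = 1/3, and the value is (1)·(1/3) + 6 = 19/3.
For the smuggler: with q = P(Route-1), equating Day's and Night's payoffs gives 4q + 3 = −2q + 8 ⇒ q = 5/6.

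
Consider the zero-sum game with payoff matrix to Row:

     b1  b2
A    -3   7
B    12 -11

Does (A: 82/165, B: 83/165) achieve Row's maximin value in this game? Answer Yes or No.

Against b1 this mix gives (82/165)·(-3) + (83/165)·12 = 50/11.
Against b2 this mix gives (82/165)·7 + (83/165)·(-11) = -113/55.
Column will play b2, holding Row to -113/55. Shifting weight toward the row that does better against b2 would raise this floor (the equalizing mix achieves 17/11 against both b2 and b1), so the proposed strategy is not optimal.

No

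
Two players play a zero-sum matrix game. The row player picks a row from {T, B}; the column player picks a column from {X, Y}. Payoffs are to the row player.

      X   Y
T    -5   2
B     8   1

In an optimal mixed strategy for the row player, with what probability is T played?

Row minima: T → -5, B → 1; maximin = 1.
Column maxima: X → 8, Y → 2; minimax = 2.
1 ≠ 2, so there is no saddle point; optimal play is mixed.
Let the row player play T with probability p. Expected payoff against X: (-5)p + 8(1−p) = −13p + 8; against Y: 2p + 1(1−p) = p + 1.
Setting these equal: −13p + 8 = p + 1 ⇒ −14p = -7 ⇒ p = 1/2, and the value is (-13)·(1/2) + 8 = 3/2.
For the column player: with q = P(X), equating T's and B's payoffs gives −7q + 2 = 7q + 1 ⇒ q = 1/14.

1/2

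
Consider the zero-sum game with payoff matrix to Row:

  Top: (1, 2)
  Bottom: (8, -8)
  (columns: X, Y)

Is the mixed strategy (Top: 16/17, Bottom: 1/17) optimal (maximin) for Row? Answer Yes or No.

Against X this mix gives (16/17)·1 + (1/17)·8 = 24/17.
Against Y this mix gives (16/17)·2 + (1/17)·(-8) = 24/17.
All of Column's active replies (X, Y) yield 24/17, and no column does worse for Row. The mix makes Column indifferent and guarantees 24/17, so it is optimal.

Yes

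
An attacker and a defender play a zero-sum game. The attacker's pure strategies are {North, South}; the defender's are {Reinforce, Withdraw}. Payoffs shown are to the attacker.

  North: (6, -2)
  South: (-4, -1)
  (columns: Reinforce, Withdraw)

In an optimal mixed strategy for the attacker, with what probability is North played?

Row minima: North → -2, South → -4; maximin = -2.
Column maxima: Reinforce → 6, Withdraw → -1; minimax = -1.
-2 ≠ -1, so there is no saddle point; optimal play is mixed.
Let the attacker play North with probability p. Expected payoff against Reinforce: 6p + (-4)(1−p) = 10p − 4; against Withdraw: (-2)p + (-1)(1−p) = −p − 1.
Setting these equal: 10p − 4 = −p − 1 ⇒ 11p = 3 ⇒ p = 3/11, and the value is (10)·(3/11) − 4 = -14/11.
For the defender: with q = P(Reinforce), equating North's and South's payoffs gives 8q − 2 = −3q − 1 ⇒ q = 1/11.

3/11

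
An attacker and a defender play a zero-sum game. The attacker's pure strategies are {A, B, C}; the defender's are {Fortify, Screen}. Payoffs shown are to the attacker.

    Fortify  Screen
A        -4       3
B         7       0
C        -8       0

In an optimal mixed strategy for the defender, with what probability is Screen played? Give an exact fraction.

Row minima: A → -4, B → 0, C → -8; maximin = 0.
Column maxima: Fortify → 7, Screen → 3; minimax = 3.
0 ≠ 3, so there is no saddle point; optimal play is mixed.
C is strictly dominated by A, so the attacker never plays it.
On the remaining 2×2 (A, B vs Fortify, Screen):
Let the attacker play A with probability p. Expected payoff against Fortify: (-4)p + 7(1−p) = −11p + 7; against Screen: 3p + 0(1−p) = 3p.
Setting these equal: −11p + 7 = 3p ⇒ −14p = -7 ⇒ p = 1/2, and the value is (-11)·(1/2) + 7 = 3/2.
For the defender: with q = P(Fortify), equating A's and B's payoffs gives −7q + 3 = 7q ⇒ q = 3/14.

11/14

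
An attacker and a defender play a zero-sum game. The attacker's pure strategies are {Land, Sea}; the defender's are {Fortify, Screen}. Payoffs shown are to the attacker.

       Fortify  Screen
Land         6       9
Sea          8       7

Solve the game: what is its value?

15/2

Row minima: Land → 6, Sea → 7; maximin = 7.
Column maxima: Fortify → 8, Screen → 9; minimax = 8.
7 ≠ 8, so there is no saddle point; optimal play is mixed.
Let the attacker play Land with probability p. Expected payoff against Fortify: 6p + 8(1−p) = −2p + 8; against Screen: 9p + 7(1−p) = 2p + 7.
Setting these equal: −2p + 8 = 2p + 7 ⇒ −4p = -1 ⇒ p = 1/4, and the value is (-2)·(1/4) + 8 = 15/2.
For the defender: with q = P(Fortify), equating Land's and Sea's payoffs gives −3q + 9 = q + 7 ⇒ q = 1/2.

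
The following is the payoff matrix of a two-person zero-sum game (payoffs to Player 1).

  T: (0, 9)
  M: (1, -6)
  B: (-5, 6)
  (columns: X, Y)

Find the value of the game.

9/16

Row minima: T → 0, M → -6, B → -5; maximin = 0.
Column maxima: X → 1, Y → 9; minimax = 1.
0 ≠ 1, so there is no saddle point; optimal play is mixed.
B is strictly dominated by T, so Player 1 never plays it.
On the remaining 2×2 (T, M vs X, Y):
Let Player 1 play T with probability p. Expected payoff against X: 0p + 1(1−p) = −p + 1; against Y: 9p + (-6)(1−p) = 15p − 6.
Setting these equal: −p + 1 = 15p − 6 ⇒ −16p = -7 ⇒ p = 7/16, and the value is (-1)·(7/16) + 1 = 9/16.
For Player 2: with q = P(X), equating T's and M's payoffs gives −9q + 9 = 7q − 6 ⇒ q = 15/16.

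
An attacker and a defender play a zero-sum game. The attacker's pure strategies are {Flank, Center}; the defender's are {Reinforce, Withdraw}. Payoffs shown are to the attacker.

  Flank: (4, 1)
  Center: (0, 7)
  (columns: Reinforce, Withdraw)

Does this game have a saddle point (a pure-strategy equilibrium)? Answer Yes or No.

Row minima: Flank → 1, Center → 0; maximin = 1.
Column maxima: Reinforce → 4, Withdraw → 7; minimax = 4.
1 ≠ 4, so no pure-strategy equilibrium exists.

No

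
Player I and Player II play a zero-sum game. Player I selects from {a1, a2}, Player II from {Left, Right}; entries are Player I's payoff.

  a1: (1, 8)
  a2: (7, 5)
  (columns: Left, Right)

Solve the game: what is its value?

17/3

Row minima: a1 → 1, a2 → 5; maximin = 5.
Column maxima: Left → 7, Right → 8; minimax = 7.
5 ≠ 7, so there is no saddle point; optimal play is mixed.
Let Player I play a1 with probability p. Expected payoff against Left: 1p + 7(1−p) = −6p + 7; against Right: 8p + 5(1−p) = 3p + 5.
Setting these equal: −6p + 7 = 3p + 5 ⇒ −9p = -2 ⇒ p = 2/9, and the value is (-6)·(2/9) + 7 = 17/3.
For Player II: with q = P(Left), equating a1's and a2's payoffs gives −7q + 8 = 2q + 5 ⇒ q = 1/3.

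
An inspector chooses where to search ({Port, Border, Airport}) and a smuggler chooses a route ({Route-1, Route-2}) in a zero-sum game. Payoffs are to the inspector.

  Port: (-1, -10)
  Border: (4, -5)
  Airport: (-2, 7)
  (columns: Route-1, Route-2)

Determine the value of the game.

1

Row minima: Port → -10, Border → -5, Airport → -2; maximin = -2.
Column maxima: Route-1 → 4, Route-2 → 7; minimax = 4.
-2 ≠ 4, so there is no saddle point; optimal play is mixed.
Port is strictly dominated by Border, so the inspector never plays it.
On the remaining 2×2 (Border, Airport vs Route-1, Route-2):
Let the inspector play Border with probability p. Expected payoff against Route-1: 4p + (-2)(1−p) = 6p − 2; against Route-2: (-5)p + 7(1−p) = −12p + 7.
Setting these equal: 6p − 2 = −12p + 7 ⇒ 18p = 9 ⇒ p = 1/2, and the value is (6)·(1/2) − 2 = 1.
For the smuggler: with q = P(Route-1), equating Border's and Airport's payoffs gives 9q − 5 = −9q + 7 ⇒ q = 2/3.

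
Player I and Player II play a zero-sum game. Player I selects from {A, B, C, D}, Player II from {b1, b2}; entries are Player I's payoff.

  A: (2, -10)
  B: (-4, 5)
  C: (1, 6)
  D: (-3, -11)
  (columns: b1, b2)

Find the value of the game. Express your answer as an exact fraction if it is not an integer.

Row minima: A → -10, B → -4, C → 1, D → -11; maximin = 1.
Column maxima: b1 → 2, b2 → 6; minimax = 2.
1 ≠ 2, so there is no saddle point; optimal play is mixed.
B is strictly dominated by C, so Player I never plays it.
D is strictly dominated by A, so Player I never plays it.
On the remaining 2×2 (A, C vs b1, b2):
Let Player I play A with probability p. Expected payoff against b1: 2p + 1(1−p) = p + 1; against b2: (-10)p + 6(1−p) = −16p + 6.
Setting these equal: p + 1 = −16p + 6 ⇒ 17p = 5 ⇒ p = 5/17, and the value is (1)·(5/17) + 1 = 22/17.
For Player II: with q = P(b1), equating A's and C's payoffs gives 12q − 10 = −5q + 6 ⇒ q = 16/17.

22/17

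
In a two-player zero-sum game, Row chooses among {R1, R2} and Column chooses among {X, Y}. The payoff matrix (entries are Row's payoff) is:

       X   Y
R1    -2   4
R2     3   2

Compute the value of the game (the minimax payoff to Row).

16/7

Row minima: R1 → -2, R2 → 2; maximin = 2.
Column maxima: X → 3, Y → 4; minimax = 3.
2 ≠ 3, so there is no saddle point; optimal play is mixed.
Let Row play R1 with probability p. Expected payoff against X: (-2)p + 3(1−p) = −5p + 3; against Y: 4p + 2(1−p) = 2p + 2.
Setting these equal: −5p + 3 = 2p + 2 ⇒ −7p = -1 ⇒ p = 1/7, and the value is (-5)·(1/7) + 3 = 16/7.
For Column: with q = P(X), equating R1's and R2's payoffs gives −6q + 4 = q + 2 ⇒ q = 2/7.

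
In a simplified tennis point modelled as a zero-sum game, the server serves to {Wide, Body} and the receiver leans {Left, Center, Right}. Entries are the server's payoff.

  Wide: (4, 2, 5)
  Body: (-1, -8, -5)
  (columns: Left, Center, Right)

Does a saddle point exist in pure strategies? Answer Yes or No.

Yes

Row minima: Wide → 2, Body → -8; maximin = 2.
Column maxima: Left → 4, Center → 2, Right → 5; minimax = 2.
maximin = minimax = 2, so a saddle point exists.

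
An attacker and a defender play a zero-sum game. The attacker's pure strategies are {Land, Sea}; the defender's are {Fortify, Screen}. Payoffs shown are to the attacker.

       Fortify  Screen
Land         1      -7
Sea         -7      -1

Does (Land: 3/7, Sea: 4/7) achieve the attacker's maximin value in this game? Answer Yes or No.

Against Fortify this mix gives (3/7)·1 + (4/7)·(-7) = -25/7.
Against Screen this mix gives (3/7)·(-7) + (4/7)·(-1) = -25/7.
All of the defender's active replies (Fortify, Screen) yield -25/7, and no column does worse for the attacker. The mix makes the defender indifferent and guarantees -25/7, so it is optimal.

Yes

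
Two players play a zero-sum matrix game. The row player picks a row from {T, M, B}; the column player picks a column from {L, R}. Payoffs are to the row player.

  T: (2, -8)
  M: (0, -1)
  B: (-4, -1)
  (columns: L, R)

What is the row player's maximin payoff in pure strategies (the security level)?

-1

Row minima: T → -8, M → -1, B → -4.
The best of these is -1.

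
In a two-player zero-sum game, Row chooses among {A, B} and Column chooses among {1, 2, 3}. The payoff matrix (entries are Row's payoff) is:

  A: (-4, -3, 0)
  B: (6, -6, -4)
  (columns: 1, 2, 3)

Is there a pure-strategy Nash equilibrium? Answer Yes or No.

Row minima: A → -4, B → -6; maximin = -4.
Column maxima: 1 → 6, 2 → -3, 3 → 0; minimax = -3.
-4 ≠ -3, so no pure-strategy equilibrium exists.

No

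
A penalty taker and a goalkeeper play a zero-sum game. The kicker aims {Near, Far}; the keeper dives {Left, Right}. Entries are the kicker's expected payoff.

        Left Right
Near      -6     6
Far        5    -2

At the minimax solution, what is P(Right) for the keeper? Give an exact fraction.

11/19

Row minima: Near → -6, Far → -2; maximin = -2.
Column maxima: Left → 5, Right → 6; minimax = 5.
-2 ≠ 5, so there is no saddle point; optimal play is mixed.
Let the kicker play Near with probability p. Expected payoff against Left: (-6)p + 5(1−p) = −11p + 5; against Right: 6p + (-2)(1−p) = 8p − 2.
Setting these equal: −11p + 5 = 8p − 2 ⇒ −19p = -7 ⇒ p = 7/19, and the value is (-11)·(7/19) + 5 = 18/19.
For the keeper: with q = P(Left), equating Near's and Far's payoffs gives −12q + 6 = 7q − 2 ⇒ q = 8/19.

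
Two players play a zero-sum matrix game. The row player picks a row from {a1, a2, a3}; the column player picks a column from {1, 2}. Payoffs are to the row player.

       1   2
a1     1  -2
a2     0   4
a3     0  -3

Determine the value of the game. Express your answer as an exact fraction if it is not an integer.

Row minima: a1 → -2, a2 → 0, a3 → -3; maximin = 0.
Column maxima: 1 → 1, 2 → 4; minimax = 1.
0 ≠ 1, so there is no saddle point; optimal play is mixed.
a3 is strictly dominated by a1, so the row player never plays it.
On the remaining 2×2 (a1, a2 vs 1, 2):
Let the row player play a1 with probability p. Expected payoff against 1: 1p + 0(1−p) = p; against 2: (-2)p + 4(1−p) = −6p + 4.
Setting these equal: p = −6p + 4 ⇒ 7p = 4 ⇒ p = 4/7, and the value is (1)·(4/7) = 4/7.
For the column player: with q = P(1), equating a1's and a2's payoffs gives 3q − 2 = −4q + 4 ⇒ q = 6/7.

4/7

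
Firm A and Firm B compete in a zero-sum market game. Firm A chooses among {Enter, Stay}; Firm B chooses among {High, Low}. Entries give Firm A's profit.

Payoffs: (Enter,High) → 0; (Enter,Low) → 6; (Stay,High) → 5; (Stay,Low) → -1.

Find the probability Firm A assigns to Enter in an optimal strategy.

1/2

Row minima: Enter → 0, Stay → -1; maximin = 0.
Column maxima: High → 5, Low → 6; minimax = 5.
0 ≠ 5, so there is no saddle point; optimal play is mixed.
Let Firm A play Enter with probability p. Expected payoff against High: 0p + 5(1−p) = −5p + 5; against Low: 6p + (-1)(1−p) = 7p − 1.
Setting these equal: −5p + 5 = 7p − 1 ⇒ −12p = -6 ⇒ p = 1/2, and the value is (-5)·(1/2) + 5 = 5/2.
For Firm B: with q = P(High), equating Enter's and Stay's payoffs gives −6q + 6 = 6q − 1 ⇒ q = 7/12.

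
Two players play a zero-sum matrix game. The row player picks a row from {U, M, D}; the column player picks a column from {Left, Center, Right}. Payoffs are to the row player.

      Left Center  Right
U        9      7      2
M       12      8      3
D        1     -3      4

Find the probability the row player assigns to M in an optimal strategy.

7/12

Row minima: U → 2, M → 3, D → -3; maximin = 3.
Column maxima: Left → 12, Center → 8, Right → 4; minimax = 4.
3 ≠ 4, so there is no saddle point; optimal play is mixed.
U is strictly dominated by M, so the row player never plays it.
Left is strictly dominated by Center (it gives the row player strictly more in every row), so the column player never plays it.
On the remaining 2×2 (M, D vs Center, Right):
Let the row player play M with probability p. Expected payoff against Center: 8p + (-3)(1−p) = 11p − 3; against Right: 3p + 4(1−p) = −p + 4.
Setting these equal: 11p − 3 = −p + 4 ⇒ 12p = 7 ⇒ p = 7/12, and the value is (11)·(7/12) − 3 = 41/12.
For the column player: with q = P(Center), equating M's and D's payoffs gives 5q + 3 = −7q + 4 ⇒ q = 1/12.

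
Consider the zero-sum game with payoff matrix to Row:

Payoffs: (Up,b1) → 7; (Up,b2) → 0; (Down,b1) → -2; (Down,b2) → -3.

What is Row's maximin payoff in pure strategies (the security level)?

0

Row minima: Up → 0, Down → -3.
The best of these is 0.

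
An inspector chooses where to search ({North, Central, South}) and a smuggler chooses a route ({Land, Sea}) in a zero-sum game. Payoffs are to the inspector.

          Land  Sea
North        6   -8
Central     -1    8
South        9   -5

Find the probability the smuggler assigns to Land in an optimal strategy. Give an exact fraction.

Row minima: North → -8, Central → -1, South → -5; maximin = -1.
Column maxima: Land → 9, Sea → 8; minimax = 8.
-1 ≠ 8, so there is no saddle point; optimal play is mixed.
North is strictly dominated by South, so the inspector never plays it.
On the remaining 2×2 (Central, South vs Land, Sea):
Let the inspector play Central with probability p. Expected payoff against Land: (-1)p + 9(1−p) = −10p + 9; against Sea: 8p + (-5)(1−p) = 13p − 5.
Setting these equal: −10p + 9 = 13p − 5 ⇒ −23p = -14 ⇒ p = 14/23, and the value is (-10)·(14/23) + 9 = 67/23.
For the smuggler: with q = P(Land), equating Central's and South's payoffs gives −9q + 8 = 14q − 5 ⇒ q = 13/23.

13/23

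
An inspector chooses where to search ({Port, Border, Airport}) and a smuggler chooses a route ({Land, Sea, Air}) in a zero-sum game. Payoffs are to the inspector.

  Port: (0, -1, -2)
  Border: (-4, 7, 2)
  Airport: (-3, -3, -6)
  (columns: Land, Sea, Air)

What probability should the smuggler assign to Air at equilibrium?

Row minima: Port → -2, Border → -4, Airport → -6; maximin = -2.
Column maxima: Land → 0, Sea → 7, Air → 2; minimax = 0.
-2 ≠ 0, so there is no saddle point; optimal play is mixed.
Airport is strictly dominated by Port, so the inspector never plays it.
Sea is strictly dominated by Air (it gives the inspector strictly more in every row), so the smuggler never plays it.
On the remaining 2×2 (Port, Border vs Land, Air):
Let the inspector play Port with probability p. Expected payoff against Land: 0p + (-4)(1−p) = 4p − 4; against Air: (-2)p + 2(1−p) = −4p + 2.
Setting these equal: 4p − 4 = −4p + 2 ⇒ 8p = 6 ⇒ p = 3/4, and the value is (4)·(3/4) − 4 = -1.
For the smuggler: with q = P(Land), equating Port's and Border's payoffs gives 2q − 2 = −6q + 2 ⇒ q = 1/2.

1/2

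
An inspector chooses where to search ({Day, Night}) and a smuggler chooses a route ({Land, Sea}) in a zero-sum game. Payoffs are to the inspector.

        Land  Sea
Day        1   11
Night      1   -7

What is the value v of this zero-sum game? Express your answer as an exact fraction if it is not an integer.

1

Row minima: Day → 1, Night → -7; maximin = 1.
Column maxima: Land → 1, Sea → 11; minimax = 1.
Since maximin = minimax = 1, there is a saddle point and the value is 1.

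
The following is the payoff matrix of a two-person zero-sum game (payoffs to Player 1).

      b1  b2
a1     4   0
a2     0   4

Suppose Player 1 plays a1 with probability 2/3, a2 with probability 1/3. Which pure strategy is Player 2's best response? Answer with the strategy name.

If Player 2 plays b1, Player 1's expected payoff is (2/3)·4 + (1/3)·0 = 8/3.
If Player 2 plays b2, Player 1's expected payoff is (2/3)·0 + (1/3)·4 = 4/3.
Player 2 minimizes Player 1's payoff; the smallest is 4/3, so the best response is b2.

b2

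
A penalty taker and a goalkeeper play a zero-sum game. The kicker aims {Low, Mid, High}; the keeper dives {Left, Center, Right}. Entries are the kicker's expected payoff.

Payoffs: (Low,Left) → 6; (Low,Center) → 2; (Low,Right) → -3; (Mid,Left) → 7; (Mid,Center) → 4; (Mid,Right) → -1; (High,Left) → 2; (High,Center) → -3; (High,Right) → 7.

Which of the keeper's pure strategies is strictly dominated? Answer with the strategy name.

Center holds the kicker's payoff strictly below Left in every row: 2 < 6, 4 < 7, -3 < 2.
So Left is strictly dominated for the keeper.

Left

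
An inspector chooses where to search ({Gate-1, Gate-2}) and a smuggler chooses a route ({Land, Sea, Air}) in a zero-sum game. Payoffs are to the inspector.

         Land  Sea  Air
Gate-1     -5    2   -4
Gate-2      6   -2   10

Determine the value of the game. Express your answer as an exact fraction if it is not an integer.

Row minima: Gate-1 → -5, Gate-2 → -2; maximin = -2.
Column maxima: Land → 6, Sea → 2, Air → 10; minimax = 2.
-2 ≠ 2, so there is no saddle point; optimal play is mixed.
Air is strictly dominated by Land (it gives the inspector strictly more in every row), so the smuggler never plays it.
On the remaining 2×2 (Gate-1, Gate-2 vs Land, Sea):
Let the inspector play Gate-1 with probability p. Expected payoff against Land: (-5)p + 6(1−p) = −11p + 6; against Sea: 2p + (-2)(1−p) = 4p − 2.
Setting these equal: −11p + 6 = 4p − 2 ⇒ −15p = -8 ⇒ p = 8/15, and the value is (-11)·(8/15) + 6 = 2/15.
For the smuggler: with q = P(Land), equating Gate-1's and Gate-2's payoffs gives −7q + 2 = 8q − 2 ⇒ q = 4/15.

2/15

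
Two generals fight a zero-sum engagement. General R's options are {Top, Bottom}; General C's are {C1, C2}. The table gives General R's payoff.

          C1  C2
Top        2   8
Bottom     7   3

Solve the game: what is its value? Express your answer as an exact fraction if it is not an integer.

Row minima: Top → 2, Bottom → 3; maximin = 3.
Column maxima: C1 → 7, C2 → 8; minimax = 7.
3 ≠ 7, so there is no saddle point; optimal play is mixed.
Let General R play Top with probability p. Expected payoff against C1: 2p + 7(1−p) = −5p + 7; against C2: 8p + 3(1−p) = 5p + 3.
Setting these equal: −5p + 7 = 5p + 3 ⇒ −10p = -4 ⇒ p = 2/5, and the value is (-5)·(2/5) + 7 = 5.
For General C: with q = P(C1), equating Top's and Bottom's payoffs gives −6q + 8 = 4q + 3 ⇒ q = 1/2.

5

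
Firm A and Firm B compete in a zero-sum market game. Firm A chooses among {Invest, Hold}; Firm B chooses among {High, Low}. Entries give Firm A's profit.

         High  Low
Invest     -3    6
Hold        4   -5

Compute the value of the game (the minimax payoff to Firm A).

Row minima: Invest → -3, Hold → -5; maximin = -3.
Column maxima: High → 4, Low → 6; minimax = 4.
-3 ≠ 4, so there is no saddle point; optimal play is mixed.
Let Firm A play Invest with probability p. Expected payoff against High: (-3)p + 4(1−p) = −7p + 4; against Low: 6p + (-5)(1−p) = 11p − 5.
Setting these equal: −7p + 4 = 11p − 5 ⇒ −18p = -9 ⇒ p = 1/2, and the value is (-7)·(1/2) + 4 = 1/2.
For Firm B: with q = P(High), equating Invest's and Hold's payoffs gives −9q + 6 = 9q − 5 ⇒ q = 11/18.

1/2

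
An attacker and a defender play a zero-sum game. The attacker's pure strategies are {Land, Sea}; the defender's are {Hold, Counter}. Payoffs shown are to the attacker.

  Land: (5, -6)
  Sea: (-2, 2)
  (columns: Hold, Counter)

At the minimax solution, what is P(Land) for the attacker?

Row minima: Land → -6, Sea → -2; maximin = -2.
Column maxima: Hold → 5, Counter → 2; minimax = 2.
-2 ≠ 2, so there is no saddle point; optimal play is mixed.
Let the attacker play Land with probability p. Expected payoff against Hold: 5p + (-2)(1−p) = 7p − 2; against Counter: (-6)p + 2(1−p) = −8p + 2.
Setting these equal: 7p − 2 = −8p + 2 ⇒ 15p = 4 ⇒ p = 4/15, and the value is (7)·(4/15) − 2 = -2/15.
For the defender: with q = P(Hold), equating Land's and Sea's payoffs gives 11q − 6 = −4q + 2 ⇒ q = 8/15.

4/15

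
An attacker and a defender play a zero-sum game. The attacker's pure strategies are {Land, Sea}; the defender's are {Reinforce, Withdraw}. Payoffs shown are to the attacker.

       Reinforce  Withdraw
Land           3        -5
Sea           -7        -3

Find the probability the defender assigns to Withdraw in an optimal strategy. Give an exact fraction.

5/6

Row minima: Land → -5, Sea → -7; maximin = -5.
Column maxima: Reinforce → 3, Withdraw → -3; minimax = -3.
-5 ≠ -3, so there is no saddle point; optimal play is mixed.
Let the attacker play Land with probability p. Expected payoff against Reinforce: 3p + (-7)(1−p) = 10p − 7; against Withdraw: (-5)p + (-3)(1−p) = −2p − 3.
Setting these equal: 10p − 7 = −2p − 3 ⇒ 12p = 4 ⇒ p = 1/3, and the value is (10)·(1/3) − 7 = -11/3.
For the defender: with q = P(Reinforce), equating Land's and Sea's payoffs gives 8q − 5 = −4q − 3 ⇒ q = 1/6.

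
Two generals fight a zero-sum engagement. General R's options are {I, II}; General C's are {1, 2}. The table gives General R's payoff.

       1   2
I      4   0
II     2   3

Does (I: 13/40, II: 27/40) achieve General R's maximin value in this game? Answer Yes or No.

No

Against 1 this mix gives (13/40)·4 + (27/40)·2 = 53/20.
Against 2 this mix gives (13/40)·0 + (27/40)·3 = 81/40.
General C will play 2, holding General R to 81/40. Shifting weight toward the row that does better against 2 would raise this floor (the equalizing mix achieves 12/5 against both 2 and 1), so the proposed strategy is not optimal.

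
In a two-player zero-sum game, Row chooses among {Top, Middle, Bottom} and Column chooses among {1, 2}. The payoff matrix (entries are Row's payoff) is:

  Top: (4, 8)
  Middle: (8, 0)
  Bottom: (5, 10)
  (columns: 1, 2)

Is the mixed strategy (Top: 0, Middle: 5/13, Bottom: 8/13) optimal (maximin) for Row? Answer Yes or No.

Against 1 this mix gives (5/13)·8 + (8/13)·5 = 80/13.
Against 2 this mix gives (5/13)·0 + (8/13)·10 = 80/13.
All of Column's active replies (1, 2) yield 80/13, and no column does worse for Row. The mix makes Column indifferent and guarantees 80/13, so it is optimal.

Yes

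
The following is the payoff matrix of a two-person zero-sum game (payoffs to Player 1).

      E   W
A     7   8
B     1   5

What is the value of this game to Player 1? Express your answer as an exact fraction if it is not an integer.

Row minima: A → 7, B → 1; maximin = 7.
Column maxima: E → 7, W → 8; minimax = 7.
Since maximin = minimax = 7, there is a saddle point and the value is 7.

7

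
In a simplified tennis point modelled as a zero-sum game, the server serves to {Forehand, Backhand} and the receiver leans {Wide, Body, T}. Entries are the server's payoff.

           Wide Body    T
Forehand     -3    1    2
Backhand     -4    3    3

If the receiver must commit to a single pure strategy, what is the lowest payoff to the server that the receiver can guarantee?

Column maxima: Wide → -3, Body → 3, T → 3.
The smallest of these is -3.

-3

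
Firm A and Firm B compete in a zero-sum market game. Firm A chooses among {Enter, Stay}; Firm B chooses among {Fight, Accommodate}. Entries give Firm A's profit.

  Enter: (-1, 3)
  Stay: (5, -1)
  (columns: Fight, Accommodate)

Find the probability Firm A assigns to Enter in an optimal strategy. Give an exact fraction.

Row minima: Enter → -1, Stay → -1; maximin = -1.
Column maxima: Fight → 5, Accommodate → 3; minimax = 3.
-1 ≠ 3, so there is no saddle point; optimal play is mixed.
Let Firm A play Enter with probability p. Expected payoff against Fight: (-1)p + 5(1−p) = −6p + 5; against Accommodate: 3p + (-1)(1−p) = 4p − 1.
Setting these equal: −6p + 5 = 4p − 1 ⇒ −10p = -6 ⇒ p = 3/5, and the value is (-6)·(3/5) + 5 = 7/5.
For Firm B: with q = P(Fight), equating Enter's and Stay's payoffs gives −4q + 3 = 6q − 1 ⇒ q = 2/5.

3/5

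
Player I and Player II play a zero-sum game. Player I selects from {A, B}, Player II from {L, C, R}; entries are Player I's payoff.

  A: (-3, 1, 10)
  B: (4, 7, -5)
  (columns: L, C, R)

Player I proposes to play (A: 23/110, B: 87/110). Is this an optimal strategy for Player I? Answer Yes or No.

Against L this mix gives (23/110)·(-3) + (87/110)·4 = 279/110.
Against C this mix gives (23/110)·1 + (87/110)·7 = 316/55.
Against R this mix gives (23/110)·10 + (87/110)·(-5) = -41/22.
Player II will play R, holding Player I to -41/22. Shifting weight toward the row that does better against R would raise this floor (the equalizing mix achieves 25/22 against both R and L), so the proposed strategy is not optimal.

No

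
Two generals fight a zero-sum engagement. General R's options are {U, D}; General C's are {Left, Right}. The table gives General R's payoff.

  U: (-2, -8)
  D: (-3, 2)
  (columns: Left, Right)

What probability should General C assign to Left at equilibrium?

Row minima: U → -8, D → -3; maximin = -3.
Column maxima: Left → -2, Right → 2; minimax = -2.
-3 ≠ -2, so there is no saddle point; optimal play is mixed.
Let General R play U with probability p. Expected payoff against Left: (-2)p + (-3)(1−p) = p − 3; against Right: (-8)p + 2(1−p) = −10p + 2.
Setting these equal: p − 3 = −10p + 2 ⇒ 11p = 5 ⇒ p = 5/11, and the value is (1)·(5/11) − 3 = -28/11.
For General C: with q = P(Left), equating U's and D's payoffs gives 6q − 8 = −5q + 2 ⇒ q = 10/11.

10/11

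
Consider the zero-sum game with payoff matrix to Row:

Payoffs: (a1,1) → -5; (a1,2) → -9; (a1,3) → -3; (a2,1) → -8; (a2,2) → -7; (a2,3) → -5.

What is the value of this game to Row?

Row minima: a1 → -9, a2 → -8; maximin = -8.
Column maxima: 1 → -5, 2 → -7, 3 → -3; minimax = -7.
-8 ≠ -7, so there is no saddle point; optimal play is mixed.
3 is strictly dominated by 1 (it gives Row strictly more in every row), so Column never plays it.
On the remaining 2×2 (a1, a2 vs 1, 2):
Let Row play a1 with probability p. Expected payoff against 1: (-5)p + (-8)(1−p) = 3p − 8; against 2: (-9)p + (-7)(1−p) = −2p − 7.
Setting these equal: 3p − 8 = −2p − 7 ⇒ 5p = 1 ⇒ p = 1/5, and the value is (3)·(1/5) − 8 = -37/5.
For Column: with q = P(1), equating a1's and a2's payoffs gives 4q − 9 = −q − 7 ⇒ q = 2/5.

-37/5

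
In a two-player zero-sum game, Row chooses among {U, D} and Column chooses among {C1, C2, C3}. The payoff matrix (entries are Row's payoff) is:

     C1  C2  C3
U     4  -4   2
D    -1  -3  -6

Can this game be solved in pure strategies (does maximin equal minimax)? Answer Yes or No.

No

Row minima: U → -4, D → -6; maximin = -4.
Column maxima: C1 → 4, C2 → -3, C3 → 2; minimax = -3.
-4 ≠ -3, so no pure-strategy equilibrium exists.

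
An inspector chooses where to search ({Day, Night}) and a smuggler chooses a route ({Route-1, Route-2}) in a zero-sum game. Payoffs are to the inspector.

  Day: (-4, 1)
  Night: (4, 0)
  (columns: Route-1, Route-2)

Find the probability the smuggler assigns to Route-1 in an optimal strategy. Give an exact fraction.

1/9

Row minima: Day → -4, Night → 0; maximin = 0.
Column maxima: Route-1 → 4, Route-2 → 1; minimax = 1.
0 ≠ 1, so there is no saddle point; optimal play is mixed.
Let the inspector play Day with probability p. Expected payoff against Route-1: (-4)p + 4(1−p) = −8p + 4; against Route-2: 1p + 0(1−p) = p.
Setting these equal: −8p + 4 = p ⇒ −9p = -4 ⇒ p = 4/9, and the value is (-8)·(4/9) + 4 = 4/9.
For the smuggler: with q = P(Route-1), equating Day's and Night's payoffs gives −5q + 1 = 4q ⇒ q = 1/9.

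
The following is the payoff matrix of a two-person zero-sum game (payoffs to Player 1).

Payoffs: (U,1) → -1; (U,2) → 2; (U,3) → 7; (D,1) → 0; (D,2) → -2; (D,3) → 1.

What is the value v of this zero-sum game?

Row minima: U → -1, D → -2; maximin = -1.
Column maxima: 1 → 0, 2 → 2, 3 → 7; minimax = 0.
-1 ≠ 0, so there is no saddle point; optimal play is mixed.
3 is strictly dominated by 1 (it gives Player 1 strictly more in every row), so Player 2 never plays it.
On the remaining 2×2 (U, D vs 1, 2):
Let Player 1 play U with probability p. Expected payoff against 1: (-1)p + 0(1−p) = −p; against 2: 2p + (-2)(1−p) = 4p − 2.
Setting these equal: −p = 4p − 2 ⇒ −5p = -2 ⇒ p = 2/5, and the value is (-1)·(2/5) = -2/5.
For Player 2: with q = P(1), equating U's and D's payoffs gives −3q + 2 = 2q − 2 ⇒ q = 4/5.

-2/5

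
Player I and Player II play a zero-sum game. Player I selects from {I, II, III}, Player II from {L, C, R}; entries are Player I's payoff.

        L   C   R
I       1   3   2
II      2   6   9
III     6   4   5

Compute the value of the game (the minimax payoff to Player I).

14/3

Row minima: I → 1, II → 2, III → 4; maximin = 4.
Column maxima: L → 6, C → 6, R → 9; minimax = 6.
4 ≠ 6, so there is no saddle point; optimal play is mixed.
I is strictly dominated by II, so Player I never plays it.
With I eliminated, R is strictly dominated by C (it gives Player I strictly more in every remaining row), so Player II never plays it.
On the remaining 2×2 (II, III vs L, C):
Let Player I play II with probability p. Expected payoff against L: 2p + 6(1−p) = −4p + 6; against C: 6p + 4(1−p) = 2p + 4.
Setting these equal: −4p + 6 = 2p + 4 ⇒ −6p = -2 ⇒ p = 1/3, and the value is (-4)·(1/3) + 6 = 14/3.
For Player II: with q = P(L), equating II's and III's payoffs gives −4q + 6 = 2q + 4 ⇒ q = 1/3.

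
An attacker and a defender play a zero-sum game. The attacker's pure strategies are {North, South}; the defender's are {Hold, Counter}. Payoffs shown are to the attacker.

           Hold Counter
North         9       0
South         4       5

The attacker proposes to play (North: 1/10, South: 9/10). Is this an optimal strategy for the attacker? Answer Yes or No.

Against Hold this mix gives (1/10)·9 + (9/10)·4 = 9/2.
Against Counter this mix gives (1/10)·0 + (9/10)·5 = 9/2.
All of the defender's active replies (Hold, Counter) yield 9/2, and no column does worse for the attacker. The mix makes the defender indifferent and guarantees 9/2, so it is optimal.

Yes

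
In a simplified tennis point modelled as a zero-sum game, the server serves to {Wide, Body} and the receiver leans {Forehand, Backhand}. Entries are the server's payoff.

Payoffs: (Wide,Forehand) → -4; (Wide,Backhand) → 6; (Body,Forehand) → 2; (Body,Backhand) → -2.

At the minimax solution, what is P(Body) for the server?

5/7

Row minima: Wide → -4, Body → -2; maximin = -2.
Column maxima: Forehand → 2, Backhand → 6; minimax = 2.
-2 ≠ 2, so there is no saddle point; optimal play is mixed.
Let the server play Wide with probability p. Expected payoff against Forehand: (-4)p + 2(1−p) = −6p + 2; against Backhand: 6p + (-2)(1−p) = 8p − 2.
Setting these equal: −6p + 2 = 8p − 2 ⇒ −14p = -4 ⇒ p = 2/7, and the value is (-6)·(2/7) + 2 = 2/7.
For the receiver: with q = P(Forehand), equating Wide's and Body's payoffs gives −10q + 6 = 4q − 2 ⇒ q = 4/7.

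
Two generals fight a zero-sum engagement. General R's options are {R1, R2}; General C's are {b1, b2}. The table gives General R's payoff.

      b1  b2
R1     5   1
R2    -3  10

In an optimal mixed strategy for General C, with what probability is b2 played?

8/17

Row minima: R1 → 1, R2 → -3; maximin = 1.
Column maxima: b1 → 5, b2 → 10; minimax = 5.
1 ≠ 5, so there is no saddle point; optimal play is mixed.
Let General R play R1 with probability p. Expected payoff against b1: 5p + (-3)(1−p) = 8p − 3; against b2: 1p + 10(1−p) = −9p + 10.
Setting these equal: 8p − 3 = −9p + 10 ⇒ 17p = 13 ⇒ p = 13/17, and the value is (8)·(13/17) − 3 = 53/17.
For General C: with q = P(b1), equating R1's and R2's payoffs gives 4q + 1 = −13q + 10 ⇒ q = 9/17.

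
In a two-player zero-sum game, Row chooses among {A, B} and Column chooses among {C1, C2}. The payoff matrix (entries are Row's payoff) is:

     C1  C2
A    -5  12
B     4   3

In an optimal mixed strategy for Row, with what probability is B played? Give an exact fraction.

17/18

Row minima: A → -5, B → 3; maximin = 3.
Column maxima: C1 → 4, C2 → 12; minimax = 4.
3 ≠ 4, so there is no saddle point; optimal play is mixed.
Let Row play A with probability p. Expected payoff against C1: (-5)p + 4(1−p) = −9p + 4; against C2: 12p + 3(1−p) = 9p + 3.
Setting these equal: −9p + 4 = 9p + 3 ⇒ −18p = -1 ⇒ p = 1/18, and the value is (-9)·(1/18) + 4 = 7/2.
For Column: with q = P(C1), equating A's and B's payoffs gives −17q + 12 = q + 3 ⇒ q = 1/2.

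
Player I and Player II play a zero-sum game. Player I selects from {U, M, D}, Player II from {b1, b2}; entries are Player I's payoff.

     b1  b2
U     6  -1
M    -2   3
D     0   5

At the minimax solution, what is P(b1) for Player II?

1/2

Row minima: U → -1, M → -2, D → 0; maximin = 0.
Column maxima: b1 → 6, b2 → 5; minimax = 5.
0 ≠ 5, so there is no saddle point; optimal play is mixed.
M is strictly dominated by D, so Player I never plays it.
On the remaining 2×2 (U, D vs b1, b2):
Let Player I play U with probability p. Expected payoff against b1: 6p + 0(1−p) = 6p; against b2: (-1)p + 5(1−p) = −6p + 5.
Setting these equal: 6p = −6p + 5 ⇒ 12p = 5 ⇒ p = 5/12, and the value is (6)·(5/12) = 5/2.
For Player II: with q = P(b1), equating U's and D's payoffs gives 7q − 1 = −5q + 5 ⇒ q = 1/2.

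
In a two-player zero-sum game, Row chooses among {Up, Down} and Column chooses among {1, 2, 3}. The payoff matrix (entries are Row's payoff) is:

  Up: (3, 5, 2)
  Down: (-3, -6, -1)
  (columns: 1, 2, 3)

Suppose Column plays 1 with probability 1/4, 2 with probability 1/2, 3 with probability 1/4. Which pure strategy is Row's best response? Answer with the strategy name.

Expected payoff of Up: (1/4)·3 + (1/2)·5 + (1/4)·2 = 15/4.
Expected payoff of Down: (1/4)·(-3) + (1/2)·(-6) + (1/4)·(-1) = -4.
The largest is 15/4, so Row's best response is Up.

Up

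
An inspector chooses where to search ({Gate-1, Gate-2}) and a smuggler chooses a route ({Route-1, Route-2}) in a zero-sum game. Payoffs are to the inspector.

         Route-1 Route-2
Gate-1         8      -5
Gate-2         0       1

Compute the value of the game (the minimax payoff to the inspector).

4/7

Row minima: Gate-1 → -5, Gate-2 → 0; maximin = 0.
Column maxima: Route-1 → 8, Route-2 → 1; minimax = 1.
0 ≠ 1, so there is no saddle point; optimal play is mixed.
Let the inspector play Gate-1 with probability p. Expected payoff against Route-1: 8p + 0(1−p) = 8p; against Route-2: (-5)p + 1(1−p) = −6p + 1.
Setting these equal: 8p = −6p + 1 ⇒ 14p = 1 ⇒ p = 1/14, and the value is (8)·(1/14) = 4/7.
For the smuggler: with q = P(Route-1), equating Gate-1's and Gate-2's payoffs gives 13q − 5 = −q + 1 ⇒ q = 3/7.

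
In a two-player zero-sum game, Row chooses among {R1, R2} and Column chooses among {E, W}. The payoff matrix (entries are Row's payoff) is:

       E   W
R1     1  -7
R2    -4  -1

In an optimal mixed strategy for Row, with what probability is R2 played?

Row minima: R1 → -7, R2 → -4; maximin = -4.
Column maxima: E → 1, W → -1; minimax = -1.
-4 ≠ -1, so there is no saddle point; optimal play is mixed.
Let Row play R1 with probability p. Expected payoff against E: 1p + (-4)(1−p) = 5p − 4; against W: (-7)p + (-1)(1−p) = −6p − 1.
Setting these equal: 5p − 4 = −6p − 1 ⇒ 11p = 3 ⇒ p = 3/11, and the value is (5)·(3/11) − 4 = -29/11.
For Column: with q = P(E), equating R1's and R2's payoffs gives 8q − 7 = −3q − 1 ⇒ q = 6/11.

8/11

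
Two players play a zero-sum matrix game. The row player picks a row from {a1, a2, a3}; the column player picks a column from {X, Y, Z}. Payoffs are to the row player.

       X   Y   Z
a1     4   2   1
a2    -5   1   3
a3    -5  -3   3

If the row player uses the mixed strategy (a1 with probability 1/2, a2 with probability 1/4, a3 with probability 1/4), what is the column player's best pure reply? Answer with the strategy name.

X

If the column player plays X, the row player's expected payoff is (1/2)·4 + (1/4)·(-5) + (1/4)·(-5) = -1/2.
If the column player plays Y, the row player's expected payoff is (1/2)·2 + (1/4)·1 + (1/4)·(-3) = 1/2.
If the column player plays Z, the row player's expected payoff is (1/2)·1 + (1/4)·3 + (1/4)·3 = 2.
The column player minimizes the row player's payoff; the smallest is -1/2, so the best response is X.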